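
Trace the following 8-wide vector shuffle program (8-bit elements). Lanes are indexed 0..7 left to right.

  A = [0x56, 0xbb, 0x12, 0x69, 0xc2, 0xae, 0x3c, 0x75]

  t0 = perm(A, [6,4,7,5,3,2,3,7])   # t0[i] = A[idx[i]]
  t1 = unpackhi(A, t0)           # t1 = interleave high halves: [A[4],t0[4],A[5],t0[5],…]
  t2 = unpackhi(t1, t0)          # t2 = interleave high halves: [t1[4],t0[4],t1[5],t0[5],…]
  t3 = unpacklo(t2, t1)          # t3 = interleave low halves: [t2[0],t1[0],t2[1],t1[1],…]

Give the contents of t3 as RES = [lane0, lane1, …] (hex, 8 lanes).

→ t0 |3c|c2|75|ae|69|12|69|75|
→ t1 |c2|69|ae|12|3c|69|75|75|
→ t2 |3c|69|69|12|75|69|75|75|
→ t3 |3c|c2|69|69|69|ae|12|12|

RES = [0x3c, 0xc2, 0x69, 0x69, 0x69, 0xae, 0x12, 0x12]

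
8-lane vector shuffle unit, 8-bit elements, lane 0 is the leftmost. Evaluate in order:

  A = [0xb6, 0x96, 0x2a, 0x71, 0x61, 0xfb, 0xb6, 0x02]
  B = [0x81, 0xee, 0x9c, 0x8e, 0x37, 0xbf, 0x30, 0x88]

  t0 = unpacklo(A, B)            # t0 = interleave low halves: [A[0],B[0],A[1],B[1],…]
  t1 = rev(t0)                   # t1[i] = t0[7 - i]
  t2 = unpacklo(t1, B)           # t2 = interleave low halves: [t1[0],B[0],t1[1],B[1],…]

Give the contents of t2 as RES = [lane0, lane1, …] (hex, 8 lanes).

RES = [0x8e, 0x81, 0x71, 0xee, 0x9c, 0x9c, 0x2a, 0x8e]

t0 = [0xb6, 0x81, 0x96, 0xee, 0x2a, 0x9c, 0x71, 0x8e]
t1 = [0x8e, 0x71, 0x9c, 0x2a, 0xee, 0x96, 0x81, 0xb6]
t2 = [0x8e, 0x81, 0x71, 0xee, 0x9c, 0x9c, 0x2a, 0x8e]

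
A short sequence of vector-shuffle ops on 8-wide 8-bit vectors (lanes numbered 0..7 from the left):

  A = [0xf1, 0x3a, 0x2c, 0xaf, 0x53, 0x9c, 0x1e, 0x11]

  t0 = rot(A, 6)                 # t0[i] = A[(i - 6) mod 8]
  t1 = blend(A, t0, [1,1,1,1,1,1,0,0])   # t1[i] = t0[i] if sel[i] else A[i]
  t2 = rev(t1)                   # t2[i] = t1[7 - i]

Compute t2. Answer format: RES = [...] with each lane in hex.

RES = [ 0x11  0x1e  0x11  0x1e  0x9c  0x53  0xaf  0x2c ]

→ t0 |2c|af|53|9c|1e|11|f1|3a|
→ t1 |2c|af|53|9c|1e|11|1e|11|
→ t2 |11|1e|11|1e|9c|53|af|2c|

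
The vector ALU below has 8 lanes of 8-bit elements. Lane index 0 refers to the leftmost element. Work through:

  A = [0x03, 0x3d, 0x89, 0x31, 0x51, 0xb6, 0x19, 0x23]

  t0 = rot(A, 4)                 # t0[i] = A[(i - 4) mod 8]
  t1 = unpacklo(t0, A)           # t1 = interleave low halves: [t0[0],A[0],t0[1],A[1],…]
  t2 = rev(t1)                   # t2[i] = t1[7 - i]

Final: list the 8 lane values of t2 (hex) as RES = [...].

t0 = [0x51, 0xb6, 0x19, 0x23, 0x03, 0x3d, 0x89, 0x31]
t1 = [0x51, 0x03, 0xb6, 0x3d, 0x19, 0x89, 0x23, 0x31]
t2 = [0x31, 0x23, 0x89, 0x19, 0x3d, 0xb6, 0x03, 0x51]

RES = [0x31, 0x23, 0x89, 0x19, 0x3d, 0xb6, 0x03, 0x51]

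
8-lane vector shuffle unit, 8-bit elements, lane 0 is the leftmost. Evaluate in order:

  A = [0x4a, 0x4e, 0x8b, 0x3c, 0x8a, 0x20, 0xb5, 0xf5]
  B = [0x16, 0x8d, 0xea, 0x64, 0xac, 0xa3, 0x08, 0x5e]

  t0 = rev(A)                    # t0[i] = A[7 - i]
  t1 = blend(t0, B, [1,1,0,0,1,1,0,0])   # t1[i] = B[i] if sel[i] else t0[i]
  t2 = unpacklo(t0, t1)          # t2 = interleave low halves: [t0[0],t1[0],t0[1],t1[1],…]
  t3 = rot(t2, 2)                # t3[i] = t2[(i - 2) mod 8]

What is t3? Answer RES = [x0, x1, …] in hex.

  t0: f5 b5 20 8a 3c 8b 4e 4a
  t1: 16 8d 20 8a ac a3 4e 4a
  t2: f5 16 b5 8d 20 20 8a 8a
  t3: 8a 8a f5 16 b5 8d 20 20

RES = [0x8a, 0x8a, 0xf5, 0x16, 0xb5, 0x8d, 0x20, 0x20]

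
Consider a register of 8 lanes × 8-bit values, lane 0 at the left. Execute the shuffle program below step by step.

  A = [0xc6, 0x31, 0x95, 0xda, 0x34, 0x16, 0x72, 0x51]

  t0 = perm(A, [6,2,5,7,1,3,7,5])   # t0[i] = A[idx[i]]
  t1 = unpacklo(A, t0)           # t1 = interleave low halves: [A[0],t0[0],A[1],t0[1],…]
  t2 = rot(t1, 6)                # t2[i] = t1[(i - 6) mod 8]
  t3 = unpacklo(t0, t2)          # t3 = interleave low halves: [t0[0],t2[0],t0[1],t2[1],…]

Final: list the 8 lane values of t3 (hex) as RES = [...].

RES = [0x72, 0x31, 0x95, 0x95, 0x16, 0x95, 0x51, 0x16]

  t0: 72 95 16 51 31 da 51 16
  t1: c6 72 31 95 95 16 da 51
  t2: 31 95 95 16 da 51 c6 72
  t3: 72 31 95 95 16 95 51 16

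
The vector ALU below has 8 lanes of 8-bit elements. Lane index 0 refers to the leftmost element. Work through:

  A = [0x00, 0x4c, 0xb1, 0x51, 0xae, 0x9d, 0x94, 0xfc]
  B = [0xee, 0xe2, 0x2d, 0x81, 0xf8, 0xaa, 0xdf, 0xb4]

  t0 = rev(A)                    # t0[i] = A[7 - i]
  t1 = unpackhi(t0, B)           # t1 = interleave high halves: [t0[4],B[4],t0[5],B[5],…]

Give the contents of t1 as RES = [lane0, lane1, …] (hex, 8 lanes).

RES = [ 0x51  0xf8  0xb1  0xaa  0x4c  0xdf  0x00  0xb4 ]

→ t0 |fc|94|9d|ae|51|b1|4c|00|
→ t1 |51|f8|b1|aa|4c|df|00|b4|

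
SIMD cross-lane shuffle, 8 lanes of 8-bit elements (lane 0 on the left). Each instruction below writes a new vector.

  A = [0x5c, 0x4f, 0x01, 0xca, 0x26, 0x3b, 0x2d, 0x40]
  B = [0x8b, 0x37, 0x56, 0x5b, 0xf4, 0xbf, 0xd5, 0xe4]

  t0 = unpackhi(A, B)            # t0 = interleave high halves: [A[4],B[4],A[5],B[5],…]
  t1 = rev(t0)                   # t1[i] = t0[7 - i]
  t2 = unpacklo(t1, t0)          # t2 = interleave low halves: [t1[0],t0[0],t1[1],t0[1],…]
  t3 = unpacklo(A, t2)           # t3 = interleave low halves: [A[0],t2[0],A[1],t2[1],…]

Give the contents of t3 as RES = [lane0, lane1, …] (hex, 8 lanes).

RES = [0x5c, 0xe4, 0x4f, 0x26, 0x01, 0x40, 0xca, 0xf4]

  t0: 26 f4 3b bf 2d d5 40 e4
  t1: e4 40 d5 2d bf 3b f4 26
  t2: e4 26 40 f4 d5 3b 2d bf
  t3: 5c e4 4f 26 01 40 ca f4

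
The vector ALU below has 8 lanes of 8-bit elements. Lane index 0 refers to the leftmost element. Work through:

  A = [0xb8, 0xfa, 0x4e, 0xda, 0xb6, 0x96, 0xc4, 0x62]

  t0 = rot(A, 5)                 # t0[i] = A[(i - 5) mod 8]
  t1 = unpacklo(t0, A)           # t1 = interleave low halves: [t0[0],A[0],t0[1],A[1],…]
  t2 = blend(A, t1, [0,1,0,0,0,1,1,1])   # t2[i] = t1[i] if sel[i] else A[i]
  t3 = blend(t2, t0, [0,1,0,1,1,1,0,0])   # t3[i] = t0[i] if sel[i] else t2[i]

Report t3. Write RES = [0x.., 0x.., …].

→ t0 |da|b6|96|c4|62|b8|fa|4e|
→ t1 |da|b8|b6|fa|96|4e|c4|da|
→ t2 |b8|b8|4e|da|b6|4e|c4|da|
→ t3 |b8|b6|4e|c4|62|b8|c4|da|

RES = [0xb8, 0xb6, 0x4e, 0xc4, 0x62, 0xb8, 0xc4, 0xda]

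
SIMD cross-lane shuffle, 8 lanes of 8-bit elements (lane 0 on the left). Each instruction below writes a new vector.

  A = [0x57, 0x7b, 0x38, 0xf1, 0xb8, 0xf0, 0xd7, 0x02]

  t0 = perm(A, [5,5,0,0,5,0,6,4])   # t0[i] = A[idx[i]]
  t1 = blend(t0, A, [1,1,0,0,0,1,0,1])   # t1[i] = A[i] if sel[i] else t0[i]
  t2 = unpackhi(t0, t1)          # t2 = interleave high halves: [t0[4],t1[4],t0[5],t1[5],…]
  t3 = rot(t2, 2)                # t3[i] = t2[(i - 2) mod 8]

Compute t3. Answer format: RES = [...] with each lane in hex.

RES = [0xb8, 0x02, 0xf0, 0xf0, 0x57, 0xf0, 0xd7, 0xd7]

→ t0 |f0|f0|57|57|f0|57|d7|b8|
→ t1 |57|7b|57|57|f0|f0|d7|02|
→ t2 |f0|f0|57|f0|d7|d7|b8|02|
→ t3 |b8|02|f0|f0|57|f0|d7|d7|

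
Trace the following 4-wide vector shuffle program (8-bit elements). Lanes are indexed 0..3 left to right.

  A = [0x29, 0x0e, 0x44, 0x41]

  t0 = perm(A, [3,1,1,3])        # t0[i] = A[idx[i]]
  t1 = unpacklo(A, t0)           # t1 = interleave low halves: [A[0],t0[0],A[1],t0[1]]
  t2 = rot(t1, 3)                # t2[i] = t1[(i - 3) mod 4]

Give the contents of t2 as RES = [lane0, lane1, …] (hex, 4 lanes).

RES = [0x41, 0x0e, 0x0e, 0x29]

  t0: 41 0e 0e 41
  t1: 29 41 0e 0e
  t2: 41 0e 0e 29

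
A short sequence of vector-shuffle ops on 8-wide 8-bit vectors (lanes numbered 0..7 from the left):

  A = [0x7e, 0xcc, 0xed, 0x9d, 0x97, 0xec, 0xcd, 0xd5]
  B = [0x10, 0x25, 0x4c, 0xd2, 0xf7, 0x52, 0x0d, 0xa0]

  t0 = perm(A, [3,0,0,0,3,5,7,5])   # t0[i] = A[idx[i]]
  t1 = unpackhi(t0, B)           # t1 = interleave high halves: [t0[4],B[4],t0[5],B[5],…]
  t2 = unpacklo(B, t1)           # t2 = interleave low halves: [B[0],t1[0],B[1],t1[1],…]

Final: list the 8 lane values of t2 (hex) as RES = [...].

RES = [ 0x10  0x9d  0x25  0xf7  0x4c  0xec  0xd2  0x52 ]

  t0: 9d 7e 7e 7e 9d ec d5 ec
  t1: 9d f7 ec 52 d5 0d ec a0
  t2: 10 9d 25 f7 4c ec d2 52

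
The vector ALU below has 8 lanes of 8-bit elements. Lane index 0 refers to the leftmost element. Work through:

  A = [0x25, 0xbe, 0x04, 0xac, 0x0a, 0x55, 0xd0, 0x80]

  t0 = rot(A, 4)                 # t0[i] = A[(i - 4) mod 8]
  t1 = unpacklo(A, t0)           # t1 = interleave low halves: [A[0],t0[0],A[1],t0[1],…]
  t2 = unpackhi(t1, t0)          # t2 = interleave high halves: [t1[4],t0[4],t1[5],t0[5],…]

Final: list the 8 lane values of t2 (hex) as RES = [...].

→ t0 |0a|55|d0|80|25|be|04|ac|
→ t1 |25|0a|be|55|04|d0|ac|80|
→ t2 |04|25|d0|be|ac|04|80|ac|

RES = [ 0x04  0x25  0xd0  0xbe  0xac  0x04  0x80  0xac ]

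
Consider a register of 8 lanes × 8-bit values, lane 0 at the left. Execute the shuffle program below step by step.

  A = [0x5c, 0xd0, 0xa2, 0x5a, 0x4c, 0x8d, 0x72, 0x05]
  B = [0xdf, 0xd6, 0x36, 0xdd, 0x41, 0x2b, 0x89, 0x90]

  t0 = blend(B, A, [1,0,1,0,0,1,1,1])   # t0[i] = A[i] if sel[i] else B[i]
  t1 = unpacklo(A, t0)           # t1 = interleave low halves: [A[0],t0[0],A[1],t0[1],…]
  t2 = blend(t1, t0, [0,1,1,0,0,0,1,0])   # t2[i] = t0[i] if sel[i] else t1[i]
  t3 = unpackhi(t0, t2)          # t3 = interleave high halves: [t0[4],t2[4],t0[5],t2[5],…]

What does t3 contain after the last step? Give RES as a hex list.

RES = [0x41, 0xa2, 0x8d, 0xa2, 0x72, 0x72, 0x05, 0xdd]

→ t0 |5c|d6|a2|dd|41|8d|72|05|
→ t1 |5c|5c|d0|d6|a2|a2|5a|dd|
→ t2 |5c|d6|a2|d6|a2|a2|72|dd|
→ t3 |41|a2|8d|a2|72|72|05|dd|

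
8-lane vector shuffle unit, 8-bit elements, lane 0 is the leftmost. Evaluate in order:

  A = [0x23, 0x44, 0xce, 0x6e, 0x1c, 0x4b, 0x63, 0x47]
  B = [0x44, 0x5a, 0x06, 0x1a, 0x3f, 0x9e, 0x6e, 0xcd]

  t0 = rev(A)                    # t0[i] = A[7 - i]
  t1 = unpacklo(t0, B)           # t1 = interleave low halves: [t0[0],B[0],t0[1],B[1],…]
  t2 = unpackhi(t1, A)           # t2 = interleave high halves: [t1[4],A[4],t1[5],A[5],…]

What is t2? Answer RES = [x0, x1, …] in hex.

RES = [ 0x4b  0x1c  0x06  0x4b  0x1c  0x63  0x1a  0x47 ]

t0 = [0x47, 0x63, 0x4b, 0x1c, 0x6e, 0xce, 0x44, 0x23]
t1 = [0x47, 0x44, 0x63, 0x5a, 0x4b, 0x06, 0x1c, 0x1a]
t2 = [0x4b, 0x1c, 0x06, 0x4b, 0x1c, 0x63, 0x1a, 0x47]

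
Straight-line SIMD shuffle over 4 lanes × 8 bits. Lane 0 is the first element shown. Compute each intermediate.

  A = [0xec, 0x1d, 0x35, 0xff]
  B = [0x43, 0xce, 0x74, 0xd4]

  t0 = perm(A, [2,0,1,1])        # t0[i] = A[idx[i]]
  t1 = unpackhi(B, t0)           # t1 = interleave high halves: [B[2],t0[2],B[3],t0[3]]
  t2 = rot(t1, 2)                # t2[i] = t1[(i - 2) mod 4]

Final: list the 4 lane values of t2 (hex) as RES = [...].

  t0: 35 ec 1d 1d
  t1: 74 1d d4 1d
  t2: d4 1d 74 1d

RES = [0xd4, 0x1d, 0x74, 0x1d]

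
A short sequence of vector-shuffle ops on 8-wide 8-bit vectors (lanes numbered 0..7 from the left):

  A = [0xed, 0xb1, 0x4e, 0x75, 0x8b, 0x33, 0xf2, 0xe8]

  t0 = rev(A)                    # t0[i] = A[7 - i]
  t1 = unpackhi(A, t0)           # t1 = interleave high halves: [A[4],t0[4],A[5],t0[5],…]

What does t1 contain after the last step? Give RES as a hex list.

RES = [0x8b, 0x75, 0x33, 0x4e, 0xf2, 0xb1, 0xe8, 0xed]

→ t0 |e8|f2|33|8b|75|4e|b1|ed|
→ t1 |8b|75|33|4e|f2|b1|e8|ed|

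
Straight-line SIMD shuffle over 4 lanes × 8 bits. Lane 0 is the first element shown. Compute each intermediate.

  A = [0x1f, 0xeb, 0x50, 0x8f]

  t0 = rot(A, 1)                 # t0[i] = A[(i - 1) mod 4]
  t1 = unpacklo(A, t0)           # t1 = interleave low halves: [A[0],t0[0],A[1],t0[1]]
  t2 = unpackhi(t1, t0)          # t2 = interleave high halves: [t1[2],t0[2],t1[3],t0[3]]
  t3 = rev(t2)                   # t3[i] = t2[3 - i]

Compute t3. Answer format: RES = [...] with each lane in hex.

RES = [ 0x50  0x1f  0xeb  0xeb ]

→ t0 |8f|1f|eb|50|
→ t1 |1f|8f|eb|1f|
→ t2 |eb|eb|1f|50|
→ t3 |50|1f|eb|eb|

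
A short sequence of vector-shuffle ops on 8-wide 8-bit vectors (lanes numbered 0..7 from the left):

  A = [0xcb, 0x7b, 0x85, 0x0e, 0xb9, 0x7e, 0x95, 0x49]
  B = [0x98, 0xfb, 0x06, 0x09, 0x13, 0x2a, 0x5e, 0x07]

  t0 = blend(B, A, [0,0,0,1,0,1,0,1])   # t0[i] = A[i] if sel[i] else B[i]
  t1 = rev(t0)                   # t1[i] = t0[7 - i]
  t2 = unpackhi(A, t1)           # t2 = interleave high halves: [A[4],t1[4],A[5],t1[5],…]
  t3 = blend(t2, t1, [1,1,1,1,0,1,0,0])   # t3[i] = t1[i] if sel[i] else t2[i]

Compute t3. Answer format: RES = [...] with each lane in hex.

RES = [ 0x49  0x5e  0x7e  0x13  0x95  0x06  0x49  0x98 ]

  t0: 98 fb 06 0e 13 7e 5e 49
  t1: 49 5e 7e 13 0e 06 fb 98
  t2: b9 0e 7e 06 95 fb 49 98
  t3: 49 5e 7e 13 95 06 49 98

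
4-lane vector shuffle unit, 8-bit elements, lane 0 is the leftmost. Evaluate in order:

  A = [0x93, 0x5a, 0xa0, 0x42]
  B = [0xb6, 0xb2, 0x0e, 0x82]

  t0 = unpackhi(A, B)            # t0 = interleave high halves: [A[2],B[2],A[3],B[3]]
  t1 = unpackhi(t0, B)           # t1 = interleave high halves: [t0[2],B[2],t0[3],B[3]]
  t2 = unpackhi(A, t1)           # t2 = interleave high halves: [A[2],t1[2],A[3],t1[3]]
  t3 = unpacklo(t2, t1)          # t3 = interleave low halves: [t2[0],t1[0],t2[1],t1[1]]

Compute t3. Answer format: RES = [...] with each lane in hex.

  t0: a0 0e 42 82
  t1: 42 0e 82 82
  t2: a0 82 42 82
  t3: a0 42 82 0e

RES = [0xa0, 0x42, 0x82, 0x0e]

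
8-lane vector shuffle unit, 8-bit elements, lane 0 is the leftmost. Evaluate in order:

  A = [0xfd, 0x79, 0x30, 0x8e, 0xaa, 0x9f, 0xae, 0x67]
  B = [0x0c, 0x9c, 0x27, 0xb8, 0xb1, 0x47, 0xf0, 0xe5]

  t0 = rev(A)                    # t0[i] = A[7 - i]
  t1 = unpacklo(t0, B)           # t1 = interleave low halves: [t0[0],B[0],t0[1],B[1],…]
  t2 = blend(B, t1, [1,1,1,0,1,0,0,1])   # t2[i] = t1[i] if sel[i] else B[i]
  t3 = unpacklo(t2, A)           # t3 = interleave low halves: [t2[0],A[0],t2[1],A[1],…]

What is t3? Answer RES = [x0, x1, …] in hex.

t0 = [0x67, 0xae, 0x9f, 0xaa, 0x8e, 0x30, 0x79, 0xfd]
t1 = [0x67, 0x0c, 0xae, 0x9c, 0x9f, 0x27, 0xaa, 0xb8]
t2 = [0x67, 0x0c, 0xae, 0xb8, 0x9f, 0x47, 0xf0, 0xb8]
t3 = [0x67, 0xfd, 0x0c, 0x79, 0xae, 0x30, 0xb8, 0x8e]

RES = [0x67, 0xfd, 0x0c, 0x79, 0xae, 0x30, 0xb8, 0x8e]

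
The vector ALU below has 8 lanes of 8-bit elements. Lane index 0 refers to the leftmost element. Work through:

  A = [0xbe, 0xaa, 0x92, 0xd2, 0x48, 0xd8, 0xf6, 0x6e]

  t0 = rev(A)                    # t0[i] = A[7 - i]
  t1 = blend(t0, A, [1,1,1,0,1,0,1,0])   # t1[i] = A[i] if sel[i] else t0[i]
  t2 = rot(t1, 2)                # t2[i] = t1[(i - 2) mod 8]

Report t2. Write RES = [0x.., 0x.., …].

→ t0 |6e|f6|d8|48|d2|92|aa|be|
→ t1 |be|aa|92|48|48|92|f6|be|
→ t2 |f6|be|be|aa|92|48|48|92|

RES = [0xf6, 0xbe, 0xbe, 0xaa, 0x92, 0x48, 0x48, 0x92]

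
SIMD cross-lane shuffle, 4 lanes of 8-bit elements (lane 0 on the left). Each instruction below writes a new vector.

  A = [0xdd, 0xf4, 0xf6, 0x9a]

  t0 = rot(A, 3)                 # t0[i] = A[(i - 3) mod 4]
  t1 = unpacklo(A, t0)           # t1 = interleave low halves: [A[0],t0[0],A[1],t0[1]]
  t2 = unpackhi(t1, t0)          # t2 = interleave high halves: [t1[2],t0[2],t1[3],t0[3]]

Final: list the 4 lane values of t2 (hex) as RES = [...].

  t0: f4 f6 9a dd
  t1: dd f4 f4 f6
  t2: f4 9a f6 dd

RES = [ 0xf4  0x9a  0xf6  0xdd ]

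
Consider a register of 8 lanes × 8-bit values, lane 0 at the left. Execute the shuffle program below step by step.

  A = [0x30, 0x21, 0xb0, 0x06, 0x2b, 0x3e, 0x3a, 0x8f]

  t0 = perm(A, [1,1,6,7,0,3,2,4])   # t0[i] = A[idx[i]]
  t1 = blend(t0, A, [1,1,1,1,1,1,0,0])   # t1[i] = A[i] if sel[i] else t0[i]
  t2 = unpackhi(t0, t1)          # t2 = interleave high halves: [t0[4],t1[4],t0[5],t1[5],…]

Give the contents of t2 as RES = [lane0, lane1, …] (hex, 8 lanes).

RES = [0x30, 0x2b, 0x06, 0x3e, 0xb0, 0xb0, 0x2b, 0x2b]

  t0: 21 21 3a 8f 30 06 b0 2b
  t1: 30 21 b0 06 2b 3e b0 2b
  t2: 30 2b 06 3e b0 b0 2b 2b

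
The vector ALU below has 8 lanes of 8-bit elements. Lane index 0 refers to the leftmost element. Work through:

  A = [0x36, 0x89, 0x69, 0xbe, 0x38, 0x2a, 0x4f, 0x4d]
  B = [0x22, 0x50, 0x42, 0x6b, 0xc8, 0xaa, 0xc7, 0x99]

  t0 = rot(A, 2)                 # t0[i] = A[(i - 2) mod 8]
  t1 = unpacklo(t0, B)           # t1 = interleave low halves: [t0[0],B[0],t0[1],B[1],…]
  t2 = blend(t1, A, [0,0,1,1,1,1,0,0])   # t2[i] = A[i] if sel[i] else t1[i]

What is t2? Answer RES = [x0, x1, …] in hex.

→ t0 |4f|4d|36|89|69|be|38|2a|
→ t1 |4f|22|4d|50|36|42|89|6b|
→ t2 |4f|22|69|be|38|2a|89|6b|

RES = [ 0x4f  0x22  0x69  0xbe  0x38  0x2a  0x89  0x6b ]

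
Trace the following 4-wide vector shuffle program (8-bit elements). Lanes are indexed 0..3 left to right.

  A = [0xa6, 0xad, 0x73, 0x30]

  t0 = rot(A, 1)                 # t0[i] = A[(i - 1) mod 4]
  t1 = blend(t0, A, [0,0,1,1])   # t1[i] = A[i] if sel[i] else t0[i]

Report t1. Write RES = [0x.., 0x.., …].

RES = [ 0x30  0xa6  0x73  0x30 ]

  t0: 30 a6 ad 73
  t1: 30 a6 73 30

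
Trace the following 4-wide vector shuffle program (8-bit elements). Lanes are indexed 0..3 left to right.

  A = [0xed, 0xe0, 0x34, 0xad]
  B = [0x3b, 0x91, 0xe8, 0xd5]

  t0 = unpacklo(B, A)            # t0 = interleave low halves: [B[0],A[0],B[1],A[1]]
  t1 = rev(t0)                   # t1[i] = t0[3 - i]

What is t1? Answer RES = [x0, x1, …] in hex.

RES = [0xe0, 0x91, 0xed, 0x3b]

→ t0 |3b|ed|91|e0|
→ t1 |e0|91|ed|3b|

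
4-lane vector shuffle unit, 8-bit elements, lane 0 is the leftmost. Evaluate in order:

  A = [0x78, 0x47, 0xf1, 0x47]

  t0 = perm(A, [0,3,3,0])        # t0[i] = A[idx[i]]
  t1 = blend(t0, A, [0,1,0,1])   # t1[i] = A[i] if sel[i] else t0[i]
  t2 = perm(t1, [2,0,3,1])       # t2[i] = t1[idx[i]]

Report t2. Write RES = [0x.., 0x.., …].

RES = [0x47, 0x78, 0x47, 0x47]

  t0: 78 47 47 78
  t1: 78 47 47 47
  t2: 47 78 47 47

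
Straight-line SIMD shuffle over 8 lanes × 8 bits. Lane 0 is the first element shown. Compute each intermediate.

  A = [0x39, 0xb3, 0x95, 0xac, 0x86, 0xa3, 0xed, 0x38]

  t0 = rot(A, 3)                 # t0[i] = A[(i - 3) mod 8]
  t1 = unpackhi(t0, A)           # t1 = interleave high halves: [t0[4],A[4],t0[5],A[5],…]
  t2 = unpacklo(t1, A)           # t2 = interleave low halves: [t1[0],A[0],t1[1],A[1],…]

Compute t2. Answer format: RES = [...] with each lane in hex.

→ t0 |a3|ed|38|39|b3|95|ac|86|
→ t1 |b3|86|95|a3|ac|ed|86|38|
→ t2 |b3|39|86|b3|95|95|a3|ac|

RES = [0xb3, 0x39, 0x86, 0xb3, 0x95, 0x95, 0xa3, 0xac]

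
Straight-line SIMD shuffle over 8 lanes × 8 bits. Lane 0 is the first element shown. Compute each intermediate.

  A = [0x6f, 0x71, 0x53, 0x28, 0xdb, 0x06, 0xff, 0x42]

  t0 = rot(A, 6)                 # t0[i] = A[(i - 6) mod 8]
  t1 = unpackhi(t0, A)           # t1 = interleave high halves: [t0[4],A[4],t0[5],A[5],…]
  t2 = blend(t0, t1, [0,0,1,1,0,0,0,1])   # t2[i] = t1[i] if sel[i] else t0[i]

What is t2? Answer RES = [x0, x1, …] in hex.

  t0: 53 28 db 06 ff 42 6f 71
  t1: ff db 42 06 6f ff 71 42
  t2: 53 28 42 06 ff 42 6f 42

RES = [0x53, 0x28, 0x42, 0x06, 0xff, 0x42, 0x6f, 0x42]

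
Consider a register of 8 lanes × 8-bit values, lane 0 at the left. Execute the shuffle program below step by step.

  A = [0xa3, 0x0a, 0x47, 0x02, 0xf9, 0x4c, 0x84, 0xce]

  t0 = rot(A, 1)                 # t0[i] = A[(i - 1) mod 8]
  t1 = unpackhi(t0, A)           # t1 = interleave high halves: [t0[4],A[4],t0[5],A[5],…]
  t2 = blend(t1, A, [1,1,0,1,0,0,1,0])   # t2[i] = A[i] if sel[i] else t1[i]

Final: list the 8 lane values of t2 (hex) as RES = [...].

→ t0 |ce|a3|0a|47|02|f9|4c|84|
→ t1 |02|f9|f9|4c|4c|84|84|ce|
→ t2 |a3|0a|f9|02|4c|84|84|ce|

RES = [ 0xa3  0x0a  0xf9  0x02  0x4c  0x84  0x84  0xce ]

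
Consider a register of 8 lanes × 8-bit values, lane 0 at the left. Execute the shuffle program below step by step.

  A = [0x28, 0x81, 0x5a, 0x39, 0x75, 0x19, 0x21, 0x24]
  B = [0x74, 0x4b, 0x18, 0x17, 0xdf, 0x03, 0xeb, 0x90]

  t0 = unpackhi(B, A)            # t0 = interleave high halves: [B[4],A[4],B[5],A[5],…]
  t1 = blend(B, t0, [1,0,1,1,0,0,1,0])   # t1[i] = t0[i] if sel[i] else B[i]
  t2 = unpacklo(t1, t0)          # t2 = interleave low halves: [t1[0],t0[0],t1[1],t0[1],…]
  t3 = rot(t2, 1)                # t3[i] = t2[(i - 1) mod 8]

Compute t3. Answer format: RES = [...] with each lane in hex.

RES = [0x19, 0xdf, 0xdf, 0x4b, 0x75, 0x03, 0x03, 0x19]

  t0: df 75 03 19 eb 21 90 24
  t1: df 4b 03 19 df 03 90 90
  t2: df df 4b 75 03 03 19 19
  t3: 19 df df 4b 75 03 03 19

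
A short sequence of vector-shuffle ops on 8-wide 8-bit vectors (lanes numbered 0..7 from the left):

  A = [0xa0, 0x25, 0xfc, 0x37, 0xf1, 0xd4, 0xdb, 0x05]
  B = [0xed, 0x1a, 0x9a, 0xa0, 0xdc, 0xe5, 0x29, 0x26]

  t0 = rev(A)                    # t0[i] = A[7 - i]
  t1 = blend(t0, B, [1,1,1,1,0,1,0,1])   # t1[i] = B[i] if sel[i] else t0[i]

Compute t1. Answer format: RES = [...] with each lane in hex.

RES = [ 0xed  0x1a  0x9a  0xa0  0x37  0xe5  0x25  0x26 ]

→ t0 |05|db|d4|f1|37|fc|25|a0|
→ t1 |ed|1a|9a|a0|37|e5|25|26|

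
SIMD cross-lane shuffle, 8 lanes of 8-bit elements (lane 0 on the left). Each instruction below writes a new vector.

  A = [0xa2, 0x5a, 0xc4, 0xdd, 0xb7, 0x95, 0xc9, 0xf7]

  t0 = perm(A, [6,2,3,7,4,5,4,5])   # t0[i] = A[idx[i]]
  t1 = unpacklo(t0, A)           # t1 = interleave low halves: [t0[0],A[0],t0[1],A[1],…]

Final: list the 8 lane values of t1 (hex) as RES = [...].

RES = [ 0xc9  0xa2  0xc4  0x5a  0xdd  0xc4  0xf7  0xdd ]

t0 = [0xc9, 0xc4, 0xdd, 0xf7, 0xb7, 0x95, 0xb7, 0x95]
t1 = [0xc9, 0xa2, 0xc4, 0x5a, 0xdd, 0xc4, 0xf7, 0xdd]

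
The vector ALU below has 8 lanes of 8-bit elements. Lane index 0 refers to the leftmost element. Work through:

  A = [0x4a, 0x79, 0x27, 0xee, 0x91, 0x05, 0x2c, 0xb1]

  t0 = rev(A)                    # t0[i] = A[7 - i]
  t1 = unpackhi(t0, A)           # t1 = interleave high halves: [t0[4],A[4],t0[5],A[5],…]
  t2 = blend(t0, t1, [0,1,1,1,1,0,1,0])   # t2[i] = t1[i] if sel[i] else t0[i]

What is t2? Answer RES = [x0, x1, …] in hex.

RES = [ 0xb1  0x91  0x27  0x05  0x79  0x27  0x4a  0x4a ]

t0 = [0xb1, 0x2c, 0x05, 0x91, 0xee, 0x27, 0x79, 0x4a]
t1 = [0xee, 0x91, 0x27, 0x05, 0x79, 0x2c, 0x4a, 0xb1]
t2 = [0xb1, 0x91, 0x27, 0x05, 0x79, 0x27, 0x4a, 0x4a]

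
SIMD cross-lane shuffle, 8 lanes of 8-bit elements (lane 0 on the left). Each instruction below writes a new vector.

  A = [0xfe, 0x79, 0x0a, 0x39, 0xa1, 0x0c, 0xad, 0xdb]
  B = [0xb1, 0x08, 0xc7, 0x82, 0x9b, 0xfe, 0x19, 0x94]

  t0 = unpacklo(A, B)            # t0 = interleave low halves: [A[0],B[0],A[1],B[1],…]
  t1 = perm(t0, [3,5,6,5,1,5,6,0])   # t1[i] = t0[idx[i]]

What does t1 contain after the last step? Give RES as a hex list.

→ t0 |fe|b1|79|08|0a|c7|39|82|
→ t1 |08|c7|39|c7|b1|c7|39|fe|

RES = [ 0x08  0xc7  0x39  0xc7  0xb1  0xc7  0x39  0xfe ]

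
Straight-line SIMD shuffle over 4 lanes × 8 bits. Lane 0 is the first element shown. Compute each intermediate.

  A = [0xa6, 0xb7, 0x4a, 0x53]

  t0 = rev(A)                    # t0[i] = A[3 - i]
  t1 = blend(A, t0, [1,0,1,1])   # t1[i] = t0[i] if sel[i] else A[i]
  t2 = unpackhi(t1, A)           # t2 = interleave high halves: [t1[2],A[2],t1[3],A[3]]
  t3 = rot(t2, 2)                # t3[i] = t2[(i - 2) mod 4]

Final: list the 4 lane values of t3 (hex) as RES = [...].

  t0: 53 4a b7 a6
  t1: 53 b7 b7 a6
  t2: b7 4a a6 53
  t3: a6 53 b7 4a

RES = [ 0xa6  0x53  0xb7  0x4a ]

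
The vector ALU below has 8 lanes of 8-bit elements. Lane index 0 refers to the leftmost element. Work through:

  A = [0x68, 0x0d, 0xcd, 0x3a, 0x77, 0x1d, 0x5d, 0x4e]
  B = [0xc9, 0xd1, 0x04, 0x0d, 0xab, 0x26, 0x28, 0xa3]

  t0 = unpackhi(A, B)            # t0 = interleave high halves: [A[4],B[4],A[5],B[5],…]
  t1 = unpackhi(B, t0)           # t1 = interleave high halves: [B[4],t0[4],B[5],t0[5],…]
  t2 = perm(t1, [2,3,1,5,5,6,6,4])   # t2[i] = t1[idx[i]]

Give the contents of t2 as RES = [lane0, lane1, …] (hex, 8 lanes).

t0 = [0x77, 0xab, 0x1d, 0x26, 0x5d, 0x28, 0x4e, 0xa3]
t1 = [0xab, 0x5d, 0x26, 0x28, 0x28, 0x4e, 0xa3, 0xa3]
t2 = [0x26, 0x28, 0x5d, 0x4e, 0x4e, 0xa3, 0xa3, 0x28]

RES = [ 0x26  0x28  0x5d  0x4e  0x4e  0xa3  0xa3  0x28 ]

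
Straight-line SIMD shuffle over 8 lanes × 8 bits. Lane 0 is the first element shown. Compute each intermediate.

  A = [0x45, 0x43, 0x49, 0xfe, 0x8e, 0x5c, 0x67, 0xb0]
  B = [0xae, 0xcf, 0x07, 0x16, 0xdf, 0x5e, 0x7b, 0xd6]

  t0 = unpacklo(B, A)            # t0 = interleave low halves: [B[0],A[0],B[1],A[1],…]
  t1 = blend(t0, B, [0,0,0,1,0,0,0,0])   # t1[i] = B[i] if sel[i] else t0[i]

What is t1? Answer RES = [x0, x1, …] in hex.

t0 = [0xae, 0x45, 0xcf, 0x43, 0x07, 0x49, 0x16, 0xfe]
t1 = [0xae, 0x45, 0xcf, 0x16, 0x07, 0x49, 0x16, 0xfe]

RES = [ 0xae  0x45  0xcf  0x16  0x07  0x49  0x16  0xfe ]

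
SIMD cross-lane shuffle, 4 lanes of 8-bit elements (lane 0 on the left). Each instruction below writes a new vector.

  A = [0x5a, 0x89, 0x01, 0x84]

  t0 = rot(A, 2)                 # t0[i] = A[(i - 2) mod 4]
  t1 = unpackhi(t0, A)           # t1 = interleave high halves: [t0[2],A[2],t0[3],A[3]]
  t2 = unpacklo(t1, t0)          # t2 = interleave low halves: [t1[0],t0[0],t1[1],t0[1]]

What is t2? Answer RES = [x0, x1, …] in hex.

RES = [ 0x5a  0x01  0x01  0x84 ]

t0 = [0x01, 0x84, 0x5a, 0x89]
t1 = [0x5a, 0x01, 0x89, 0x84]
t2 = [0x5a, 0x01, 0x01, 0x84]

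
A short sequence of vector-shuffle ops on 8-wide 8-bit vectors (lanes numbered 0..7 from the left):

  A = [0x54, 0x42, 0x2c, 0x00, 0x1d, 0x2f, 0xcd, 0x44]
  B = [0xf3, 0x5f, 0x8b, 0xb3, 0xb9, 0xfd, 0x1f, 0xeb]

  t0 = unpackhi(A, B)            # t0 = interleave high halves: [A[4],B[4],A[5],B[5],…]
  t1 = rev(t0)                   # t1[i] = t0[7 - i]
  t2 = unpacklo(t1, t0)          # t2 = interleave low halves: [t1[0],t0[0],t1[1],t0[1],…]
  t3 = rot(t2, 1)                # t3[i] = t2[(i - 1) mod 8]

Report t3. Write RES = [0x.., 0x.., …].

  t0: 1d b9 2f fd cd 1f 44 eb
  t1: eb 44 1f cd fd 2f b9 1d
  t2: eb 1d 44 b9 1f 2f cd fd
  t3: fd eb 1d 44 b9 1f 2f cd

RES = [0xfd, 0xeb, 0x1d, 0x44, 0xb9, 0x1f, 0x2f, 0xcd]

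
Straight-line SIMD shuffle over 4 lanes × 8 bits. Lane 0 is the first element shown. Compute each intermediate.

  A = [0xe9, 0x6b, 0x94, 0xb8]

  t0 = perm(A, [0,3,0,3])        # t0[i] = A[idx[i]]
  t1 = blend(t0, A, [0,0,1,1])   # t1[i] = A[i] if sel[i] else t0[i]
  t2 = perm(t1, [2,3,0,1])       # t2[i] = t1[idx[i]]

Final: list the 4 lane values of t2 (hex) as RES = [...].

t0 = [0xe9, 0xb8, 0xe9, 0xb8]
t1 = [0xe9, 0xb8, 0x94, 0xb8]
t2 = [0x94, 0xb8, 0xe9, 0xb8]

RES = [0x94, 0xb8, 0xe9, 0xb8]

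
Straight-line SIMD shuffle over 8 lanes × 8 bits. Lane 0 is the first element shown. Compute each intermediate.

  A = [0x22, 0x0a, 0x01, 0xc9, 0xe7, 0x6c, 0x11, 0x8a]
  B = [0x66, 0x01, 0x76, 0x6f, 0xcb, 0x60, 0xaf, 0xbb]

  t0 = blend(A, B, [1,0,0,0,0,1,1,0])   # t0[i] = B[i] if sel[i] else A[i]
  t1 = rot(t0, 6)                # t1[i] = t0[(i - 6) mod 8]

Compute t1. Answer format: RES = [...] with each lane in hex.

t0 = [0x66, 0x0a, 0x01, 0xc9, 0xe7, 0x60, 0xaf, 0x8a]
t1 = [0x01, 0xc9, 0xe7, 0x60, 0xaf, 0x8a, 0x66, 0x0a]

RES = [ 0x01  0xc9  0xe7  0x60  0xaf  0x8a  0x66  0x0a ]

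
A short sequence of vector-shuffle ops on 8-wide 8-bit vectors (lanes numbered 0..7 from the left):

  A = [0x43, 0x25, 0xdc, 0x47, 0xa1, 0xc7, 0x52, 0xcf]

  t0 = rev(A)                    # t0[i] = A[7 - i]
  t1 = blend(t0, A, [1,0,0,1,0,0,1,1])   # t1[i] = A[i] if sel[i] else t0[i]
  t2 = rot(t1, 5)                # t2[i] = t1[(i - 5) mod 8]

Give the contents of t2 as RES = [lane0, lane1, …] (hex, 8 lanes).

t0 = [0xcf, 0x52, 0xc7, 0xa1, 0x47, 0xdc, 0x25, 0x43]
t1 = [0x43, 0x52, 0xc7, 0x47, 0x47, 0xdc, 0x52, 0xcf]
t2 = [0x47, 0x47, 0xdc, 0x52, 0xcf, 0x43, 0x52, 0xc7]

RES = [0x47, 0x47, 0xdc, 0x52, 0xcf, 0x43, 0x52, 0xc7]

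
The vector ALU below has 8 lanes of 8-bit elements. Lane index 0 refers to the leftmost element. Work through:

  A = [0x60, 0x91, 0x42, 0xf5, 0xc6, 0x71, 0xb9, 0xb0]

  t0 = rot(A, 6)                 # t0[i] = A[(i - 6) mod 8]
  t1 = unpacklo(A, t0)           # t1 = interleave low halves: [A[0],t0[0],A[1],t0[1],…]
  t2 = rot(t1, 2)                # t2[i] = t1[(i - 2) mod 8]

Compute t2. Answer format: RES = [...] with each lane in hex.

RES = [0xf5, 0x71, 0x60, 0x42, 0x91, 0xf5, 0x42, 0xc6]

t0 = [0x42, 0xf5, 0xc6, 0x71, 0xb9, 0xb0, 0x60, 0x91]
t1 = [0x60, 0x42, 0x91, 0xf5, 0x42, 0xc6, 0xf5, 0x71]
t2 = [0xf5, 0x71, 0x60, 0x42, 0x91, 0xf5, 0x42, 0xc6]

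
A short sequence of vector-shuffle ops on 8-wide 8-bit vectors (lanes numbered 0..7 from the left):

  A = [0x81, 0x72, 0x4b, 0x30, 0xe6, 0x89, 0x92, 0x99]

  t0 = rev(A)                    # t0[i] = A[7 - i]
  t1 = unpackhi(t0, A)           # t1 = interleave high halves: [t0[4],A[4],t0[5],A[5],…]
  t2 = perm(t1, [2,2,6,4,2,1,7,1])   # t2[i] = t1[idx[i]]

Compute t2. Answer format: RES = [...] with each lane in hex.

t0 = [0x99, 0x92, 0x89, 0xe6, 0x30, 0x4b, 0x72, 0x81]
t1 = [0x30, 0xe6, 0x4b, 0x89, 0x72, 0x92, 0x81, 0x99]
t2 = [0x4b, 0x4b, 0x81, 0x72, 0x4b, 0xe6, 0x99, 0xe6]

RES = [0x4b, 0x4b, 0x81, 0x72, 0x4b, 0xe6, 0x99, 0xe6]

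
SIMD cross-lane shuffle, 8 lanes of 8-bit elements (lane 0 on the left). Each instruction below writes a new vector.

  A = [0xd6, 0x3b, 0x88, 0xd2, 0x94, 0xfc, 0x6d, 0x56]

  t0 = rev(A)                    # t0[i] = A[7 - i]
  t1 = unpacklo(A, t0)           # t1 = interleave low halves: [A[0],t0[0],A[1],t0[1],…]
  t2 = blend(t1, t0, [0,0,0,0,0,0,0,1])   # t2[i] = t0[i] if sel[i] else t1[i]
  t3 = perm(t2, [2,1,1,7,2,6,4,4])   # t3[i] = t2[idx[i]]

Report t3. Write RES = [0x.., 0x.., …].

RES = [0x3b, 0x56, 0x56, 0xd6, 0x3b, 0xd2, 0x88, 0x88]

→ t0 |56|6d|fc|94|d2|88|3b|d6|
→ t1 |d6|56|3b|6d|88|fc|d2|94|
→ t2 |d6|56|3b|6d|88|fc|d2|d6|
→ t3 |3b|56|56|d6|3b|d2|88|88|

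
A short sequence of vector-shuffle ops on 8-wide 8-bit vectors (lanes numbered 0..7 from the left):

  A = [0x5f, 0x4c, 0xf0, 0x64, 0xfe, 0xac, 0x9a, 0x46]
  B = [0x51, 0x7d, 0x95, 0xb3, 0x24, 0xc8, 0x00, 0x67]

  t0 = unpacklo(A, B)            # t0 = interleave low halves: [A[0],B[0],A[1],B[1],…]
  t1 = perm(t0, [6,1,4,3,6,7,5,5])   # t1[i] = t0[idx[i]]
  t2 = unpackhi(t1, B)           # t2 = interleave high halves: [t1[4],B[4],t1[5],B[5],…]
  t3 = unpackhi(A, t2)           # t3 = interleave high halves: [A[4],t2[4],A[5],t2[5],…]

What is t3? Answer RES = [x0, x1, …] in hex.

t0 = [0x5f, 0x51, 0x4c, 0x7d, 0xf0, 0x95, 0x64, 0xb3]
t1 = [0x64, 0x51, 0xf0, 0x7d, 0x64, 0xb3, 0x95, 0x95]
t2 = [0x64, 0x24, 0xb3, 0xc8, 0x95, 0x00, 0x95, 0x67]
t3 = [0xfe, 0x95, 0xac, 0x00, 0x9a, 0x95, 0x46, 0x67]

RES = [0xfe, 0x95, 0xac, 0x00, 0x9a, 0x95, 0x46, 0x67]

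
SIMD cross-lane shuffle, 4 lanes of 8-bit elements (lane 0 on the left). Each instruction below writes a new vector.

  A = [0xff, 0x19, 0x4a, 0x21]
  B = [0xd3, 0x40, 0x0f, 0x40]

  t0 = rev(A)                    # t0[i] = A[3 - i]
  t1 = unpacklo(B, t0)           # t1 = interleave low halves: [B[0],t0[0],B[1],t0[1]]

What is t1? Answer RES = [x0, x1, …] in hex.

  t0: 21 4a 19 ff
  t1: d3 21 40 4a

RES = [0xd3, 0x21, 0x40, 0x4a]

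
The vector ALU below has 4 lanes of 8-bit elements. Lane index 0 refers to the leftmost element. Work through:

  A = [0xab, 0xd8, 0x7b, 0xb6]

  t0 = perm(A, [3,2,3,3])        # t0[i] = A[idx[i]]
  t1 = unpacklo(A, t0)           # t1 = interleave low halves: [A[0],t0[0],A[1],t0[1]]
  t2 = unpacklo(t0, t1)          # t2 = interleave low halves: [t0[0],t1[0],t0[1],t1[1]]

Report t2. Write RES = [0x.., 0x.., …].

RES = [ 0xb6  0xab  0x7b  0xb6 ]

  t0: b6 7b b6 b6
  t1: ab b6 d8 7b
  t2: b6 ab 7b b6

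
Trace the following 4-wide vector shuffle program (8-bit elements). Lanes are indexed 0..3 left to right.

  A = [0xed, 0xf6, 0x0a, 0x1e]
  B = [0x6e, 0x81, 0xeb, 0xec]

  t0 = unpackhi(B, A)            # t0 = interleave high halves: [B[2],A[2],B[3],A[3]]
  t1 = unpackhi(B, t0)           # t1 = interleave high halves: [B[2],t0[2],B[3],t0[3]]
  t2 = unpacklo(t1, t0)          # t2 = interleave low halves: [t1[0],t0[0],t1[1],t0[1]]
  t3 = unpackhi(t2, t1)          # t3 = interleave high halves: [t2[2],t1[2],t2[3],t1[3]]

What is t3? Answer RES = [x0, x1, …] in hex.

RES = [0xec, 0xec, 0x0a, 0x1e]

  t0: eb 0a ec 1e
  t1: eb ec ec 1e
  t2: eb eb ec 0a
  t3: ec ec 0a 1e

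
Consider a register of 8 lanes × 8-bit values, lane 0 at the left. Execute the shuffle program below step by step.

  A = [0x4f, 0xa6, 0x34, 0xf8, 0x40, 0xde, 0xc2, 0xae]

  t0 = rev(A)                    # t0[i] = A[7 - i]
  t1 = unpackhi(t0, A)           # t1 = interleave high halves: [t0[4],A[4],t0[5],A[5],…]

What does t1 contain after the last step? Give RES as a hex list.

  t0: ae c2 de 40 f8 34 a6 4f
  t1: f8 40 34 de a6 c2 4f ae

RES = [0xf8, 0x40, 0x34, 0xde, 0xa6, 0xc2, 0x4f, 0xae]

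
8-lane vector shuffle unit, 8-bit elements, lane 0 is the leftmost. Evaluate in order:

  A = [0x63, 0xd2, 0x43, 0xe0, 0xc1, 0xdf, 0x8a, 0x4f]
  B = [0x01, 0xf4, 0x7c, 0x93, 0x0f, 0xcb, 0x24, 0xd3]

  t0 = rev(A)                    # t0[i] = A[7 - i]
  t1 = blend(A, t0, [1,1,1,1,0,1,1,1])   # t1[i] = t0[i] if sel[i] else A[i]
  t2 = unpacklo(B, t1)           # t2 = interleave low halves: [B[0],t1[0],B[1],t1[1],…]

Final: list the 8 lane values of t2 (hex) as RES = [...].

RES = [0x01, 0x4f, 0xf4, 0x8a, 0x7c, 0xdf, 0x93, 0xc1]

  t0: 4f 8a df c1 e0 43 d2 63
  t1: 4f 8a df c1 c1 43 d2 63
  t2: 01 4f f4 8a 7c df 93 c1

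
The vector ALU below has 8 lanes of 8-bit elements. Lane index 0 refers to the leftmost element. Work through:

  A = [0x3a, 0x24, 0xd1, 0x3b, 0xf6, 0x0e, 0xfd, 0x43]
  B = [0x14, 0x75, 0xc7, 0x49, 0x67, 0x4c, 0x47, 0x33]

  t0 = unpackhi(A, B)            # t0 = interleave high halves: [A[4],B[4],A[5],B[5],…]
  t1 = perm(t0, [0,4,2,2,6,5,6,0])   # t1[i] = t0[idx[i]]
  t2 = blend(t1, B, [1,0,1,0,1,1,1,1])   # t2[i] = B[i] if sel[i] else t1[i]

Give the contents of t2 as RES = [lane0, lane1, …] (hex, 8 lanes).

t0 = [0xf6, 0x67, 0x0e, 0x4c, 0xfd, 0x47, 0x43, 0x33]
t1 = [0xf6, 0xfd, 0x0e, 0x0e, 0x43, 0x47, 0x43, 0xf6]
t2 = [0x14, 0xfd, 0xc7, 0x0e, 0x67, 0x4c, 0x47, 0x33]

RES = [0x14, 0xfd, 0xc7, 0x0e, 0x67, 0x4c, 0x47, 0x33]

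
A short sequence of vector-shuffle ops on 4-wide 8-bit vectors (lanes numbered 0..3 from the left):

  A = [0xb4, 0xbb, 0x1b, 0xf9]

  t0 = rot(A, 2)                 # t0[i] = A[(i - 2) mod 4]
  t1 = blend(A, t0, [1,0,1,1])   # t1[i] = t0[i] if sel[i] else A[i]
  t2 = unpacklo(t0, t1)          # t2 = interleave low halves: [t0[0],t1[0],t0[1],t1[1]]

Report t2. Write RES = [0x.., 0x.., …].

RES = [0x1b, 0x1b, 0xf9, 0xbb]

t0 = [0x1b, 0xf9, 0xb4, 0xbb]
t1 = [0x1b, 0xbb, 0xb4, 0xbb]
t2 = [0x1b, 0x1b, 0xf9, 0xbb]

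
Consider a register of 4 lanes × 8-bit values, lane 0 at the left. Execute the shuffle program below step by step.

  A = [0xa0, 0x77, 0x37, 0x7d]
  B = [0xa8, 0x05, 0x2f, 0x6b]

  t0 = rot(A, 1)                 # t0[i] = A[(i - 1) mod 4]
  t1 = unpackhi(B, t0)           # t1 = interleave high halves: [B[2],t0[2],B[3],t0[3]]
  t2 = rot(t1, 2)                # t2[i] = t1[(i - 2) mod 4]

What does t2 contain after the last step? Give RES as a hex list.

RES = [ 0x6b  0x37  0x2f  0x77 ]

t0 = [0x7d, 0xa0, 0x77, 0x37]
t1 = [0x2f, 0x77, 0x6b, 0x37]
t2 = [0x6b, 0x37, 0x2f, 0x77]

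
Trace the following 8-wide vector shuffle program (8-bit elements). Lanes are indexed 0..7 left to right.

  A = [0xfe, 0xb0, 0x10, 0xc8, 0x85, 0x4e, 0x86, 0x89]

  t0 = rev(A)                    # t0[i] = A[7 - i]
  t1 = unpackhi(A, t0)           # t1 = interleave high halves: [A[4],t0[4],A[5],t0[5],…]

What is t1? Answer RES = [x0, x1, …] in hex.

→ t0 |89|86|4e|85|c8|10|b0|fe|
→ t1 |85|c8|4e|10|86|b0|89|fe|

RES = [ 0x85  0xc8  0x4e  0x10  0x86  0xb0  0x89  0xfe ]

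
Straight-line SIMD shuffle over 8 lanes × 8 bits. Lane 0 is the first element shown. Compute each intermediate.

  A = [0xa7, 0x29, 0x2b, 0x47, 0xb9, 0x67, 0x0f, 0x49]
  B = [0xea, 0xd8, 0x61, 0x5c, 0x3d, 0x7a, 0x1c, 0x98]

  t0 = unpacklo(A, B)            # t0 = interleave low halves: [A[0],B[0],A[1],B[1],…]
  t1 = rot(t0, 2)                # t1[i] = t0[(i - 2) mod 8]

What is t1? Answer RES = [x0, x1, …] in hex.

t0 = [0xa7, 0xea, 0x29, 0xd8, 0x2b, 0x61, 0x47, 0x5c]
t1 = [0x47, 0x5c, 0xa7, 0xea, 0x29, 0xd8, 0x2b, 0x61]

RES = [0x47, 0x5c, 0xa7, 0xea, 0x29, 0xd8, 0x2b, 0x61]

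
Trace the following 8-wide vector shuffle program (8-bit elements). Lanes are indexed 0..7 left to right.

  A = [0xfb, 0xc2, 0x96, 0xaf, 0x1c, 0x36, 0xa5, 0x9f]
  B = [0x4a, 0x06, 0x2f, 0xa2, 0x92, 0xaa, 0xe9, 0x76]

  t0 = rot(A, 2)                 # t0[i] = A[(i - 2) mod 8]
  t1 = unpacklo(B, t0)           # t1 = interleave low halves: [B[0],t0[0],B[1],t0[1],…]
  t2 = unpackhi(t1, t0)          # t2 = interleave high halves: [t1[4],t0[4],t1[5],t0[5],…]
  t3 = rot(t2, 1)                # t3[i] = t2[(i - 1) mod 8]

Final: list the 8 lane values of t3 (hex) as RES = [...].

RES = [ 0x36  0x2f  0x96  0xfb  0xaf  0xa2  0x1c  0xc2 ]

t0 = [0xa5, 0x9f, 0xfb, 0xc2, 0x96, 0xaf, 0x1c, 0x36]
t1 = [0x4a, 0xa5, 0x06, 0x9f, 0x2f, 0xfb, 0xa2, 0xc2]
t2 = [0x2f, 0x96, 0xfb, 0xaf, 0xa2, 0x1c, 0xc2, 0x36]
t3 = [0x36, 0x2f, 0x96, 0xfb, 0xaf, 0xa2, 0x1c, 0xc2]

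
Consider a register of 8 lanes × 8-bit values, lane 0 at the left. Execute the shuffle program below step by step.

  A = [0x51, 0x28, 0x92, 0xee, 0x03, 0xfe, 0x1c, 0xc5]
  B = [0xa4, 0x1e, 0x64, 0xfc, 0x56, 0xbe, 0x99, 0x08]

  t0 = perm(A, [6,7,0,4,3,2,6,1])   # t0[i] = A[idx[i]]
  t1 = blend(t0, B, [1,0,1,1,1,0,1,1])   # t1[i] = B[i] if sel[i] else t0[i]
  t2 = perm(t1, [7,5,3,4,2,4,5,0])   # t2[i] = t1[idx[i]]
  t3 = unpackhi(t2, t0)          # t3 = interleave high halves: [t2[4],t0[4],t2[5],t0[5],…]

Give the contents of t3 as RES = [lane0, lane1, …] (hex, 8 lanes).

  t0: 1c c5 51 03 ee 92 1c 28
  t1: a4 c5 64 fc 56 92 99 08
  t2: 08 92 fc 56 64 56 92 a4
  t3: 64 ee 56 92 92 1c a4 28

RES = [0x64, 0xee, 0x56, 0x92, 0x92, 0x1c, 0xa4, 0x28]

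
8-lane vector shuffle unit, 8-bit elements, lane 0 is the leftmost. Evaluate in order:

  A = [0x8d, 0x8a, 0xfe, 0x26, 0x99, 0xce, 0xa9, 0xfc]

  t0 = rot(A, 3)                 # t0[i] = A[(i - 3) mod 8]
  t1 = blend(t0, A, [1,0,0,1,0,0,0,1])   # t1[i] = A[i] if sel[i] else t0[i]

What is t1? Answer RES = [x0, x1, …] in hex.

→ t0 |ce|a9|fc|8d|8a|fe|26|99|
→ t1 |8d|a9|fc|26|8a|fe|26|fc|

RES = [0x8d, 0xa9, 0xfc, 0x26, 0x8a, 0xfe, 0x26, 0xfc]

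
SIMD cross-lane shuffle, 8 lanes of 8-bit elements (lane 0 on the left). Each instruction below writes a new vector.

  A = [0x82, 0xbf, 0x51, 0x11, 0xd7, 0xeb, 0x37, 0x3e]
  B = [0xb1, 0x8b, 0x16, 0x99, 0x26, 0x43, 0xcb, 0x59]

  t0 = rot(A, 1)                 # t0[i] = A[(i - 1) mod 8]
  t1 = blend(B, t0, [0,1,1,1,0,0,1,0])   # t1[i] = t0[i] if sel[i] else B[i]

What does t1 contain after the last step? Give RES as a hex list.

→ t0 |3e|82|bf|51|11|d7|eb|37|
→ t1 |b1|82|bf|51|26|43|eb|59|

RES = [0xb1, 0x82, 0xbf, 0x51, 0x26, 0x43, 0xeb, 0x59]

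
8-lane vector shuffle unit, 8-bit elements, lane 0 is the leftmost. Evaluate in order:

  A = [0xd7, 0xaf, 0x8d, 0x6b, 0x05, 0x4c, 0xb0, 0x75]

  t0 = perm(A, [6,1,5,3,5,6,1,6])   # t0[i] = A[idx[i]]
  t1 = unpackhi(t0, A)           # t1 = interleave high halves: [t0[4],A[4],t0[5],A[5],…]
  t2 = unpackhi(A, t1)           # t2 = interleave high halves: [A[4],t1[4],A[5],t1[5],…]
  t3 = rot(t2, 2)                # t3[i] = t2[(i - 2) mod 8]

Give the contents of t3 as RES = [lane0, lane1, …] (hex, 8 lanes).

  t0: b0 af 4c 6b 4c b0 af b0
  t1: 4c 05 b0 4c af b0 b0 75
  t2: 05 af 4c b0 b0 b0 75 75
  t3: 75 75 05 af 4c b0 b0 b0

RES = [ 0x75  0x75  0x05  0xaf  0x4c  0xb0  0xb0  0xb0 ]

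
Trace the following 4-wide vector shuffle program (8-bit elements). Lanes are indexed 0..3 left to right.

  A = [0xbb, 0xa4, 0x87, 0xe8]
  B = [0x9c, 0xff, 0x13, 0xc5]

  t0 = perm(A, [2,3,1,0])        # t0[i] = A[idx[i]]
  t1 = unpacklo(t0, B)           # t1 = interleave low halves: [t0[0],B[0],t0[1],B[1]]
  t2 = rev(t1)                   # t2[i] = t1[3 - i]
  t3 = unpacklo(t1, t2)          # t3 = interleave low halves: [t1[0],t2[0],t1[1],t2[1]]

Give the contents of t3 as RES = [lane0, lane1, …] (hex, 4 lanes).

RES = [0x87, 0xff, 0x9c, 0xe8]

t0 = [0x87, 0xe8, 0xa4, 0xbb]
t1 = [0x87, 0x9c, 0xe8, 0xff]
t2 = [0xff, 0xe8, 0x9c, 0x87]
t3 = [0x87, 0xff, 0x9c, 0xe8]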